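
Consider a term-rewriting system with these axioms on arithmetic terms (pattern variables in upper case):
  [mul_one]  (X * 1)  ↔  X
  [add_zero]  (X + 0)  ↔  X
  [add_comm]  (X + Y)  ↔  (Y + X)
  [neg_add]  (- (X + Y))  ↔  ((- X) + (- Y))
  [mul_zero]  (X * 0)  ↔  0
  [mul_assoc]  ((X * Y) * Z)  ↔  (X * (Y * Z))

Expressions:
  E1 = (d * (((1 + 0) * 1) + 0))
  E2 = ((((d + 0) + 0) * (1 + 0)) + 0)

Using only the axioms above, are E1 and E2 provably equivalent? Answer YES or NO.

YES

(1) (1 + 0)  =[add_zero →]=  1    ⊢ (d * ((1 * 1) + 0))
(2) ((1 * 1) + 0)  =[add_zero →]=  (1 * 1)    ⊢ (d * (1 * 1))
(3) (1 * 1)  =[mul_one →]=  1    ⊢ (d * 1)
(4) d  =[add_zero ←]=  (d + 0)    ⊢ ((d + 0) * 1)
(5) (d + 0)  =[add_comm →]=  (0 + d)    ⊢ ((0 + d) * 1)
(6) 1  =[add_zero ←]=  (1 + 0)    ⊢ ((0 + d) * (1 + 0))
(7) (0 + d)  =[add_comm →]=  (d + 0)    ⊢ ((d + 0) * (1 + 0))
(8) ((d + 0) * (1 + 0))  =[add_zero ←]=  (((d + 0) * (1 + 0)) + 0)
(9) d  =[add_zero ←]=  (d + 0)    ⊢ E2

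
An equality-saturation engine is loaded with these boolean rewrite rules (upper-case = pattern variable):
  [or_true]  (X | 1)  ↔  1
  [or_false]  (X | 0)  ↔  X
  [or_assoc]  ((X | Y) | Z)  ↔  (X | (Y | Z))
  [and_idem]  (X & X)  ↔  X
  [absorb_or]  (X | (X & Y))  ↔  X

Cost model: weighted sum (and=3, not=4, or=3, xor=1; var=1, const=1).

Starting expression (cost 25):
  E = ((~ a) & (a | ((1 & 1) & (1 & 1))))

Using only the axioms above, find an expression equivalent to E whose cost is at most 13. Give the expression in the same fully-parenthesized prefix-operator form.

(1) (1 & 1)  =[and_idem →]=  1    ⊢ ((~ a) & (a | ((1 & 1) & 1)))
(2) (1 & 1)  =[and_idem →]=  1    ⊢ ((~ a) & (a | (1 & 1)))
(3) (1 & 1)  =[and_idem →]=  1    ⊢ cost 13, within 13

((~ a) & (a | 1))   [cost 13]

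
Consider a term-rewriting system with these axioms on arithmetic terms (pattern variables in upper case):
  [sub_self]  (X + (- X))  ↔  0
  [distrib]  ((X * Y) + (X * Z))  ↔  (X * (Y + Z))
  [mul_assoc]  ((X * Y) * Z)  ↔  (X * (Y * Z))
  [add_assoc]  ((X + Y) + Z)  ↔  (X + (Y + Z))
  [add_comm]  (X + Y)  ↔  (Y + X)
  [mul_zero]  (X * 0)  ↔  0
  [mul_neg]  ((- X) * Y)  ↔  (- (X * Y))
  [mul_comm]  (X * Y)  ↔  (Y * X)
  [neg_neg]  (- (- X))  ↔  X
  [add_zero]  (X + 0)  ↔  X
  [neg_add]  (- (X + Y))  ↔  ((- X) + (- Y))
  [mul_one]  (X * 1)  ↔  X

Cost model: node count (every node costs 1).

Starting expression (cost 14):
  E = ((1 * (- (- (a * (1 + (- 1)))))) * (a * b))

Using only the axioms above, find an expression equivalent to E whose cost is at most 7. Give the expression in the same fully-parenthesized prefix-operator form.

1. [sub_self →] (1 + (- 1))  →  0;  E = ((1 * (- (- (a * 0)))) * (a * b))
2. [neg_neg →] (- (- (a * 0)))  →  (a * 0);  E = ((1 * (a * 0)) * (a * b))
3. [mul_zero →] (a * 0)  →  0;  cost 7 ≤ 7, done

((1 * 0) * (a * b))   [cost 7]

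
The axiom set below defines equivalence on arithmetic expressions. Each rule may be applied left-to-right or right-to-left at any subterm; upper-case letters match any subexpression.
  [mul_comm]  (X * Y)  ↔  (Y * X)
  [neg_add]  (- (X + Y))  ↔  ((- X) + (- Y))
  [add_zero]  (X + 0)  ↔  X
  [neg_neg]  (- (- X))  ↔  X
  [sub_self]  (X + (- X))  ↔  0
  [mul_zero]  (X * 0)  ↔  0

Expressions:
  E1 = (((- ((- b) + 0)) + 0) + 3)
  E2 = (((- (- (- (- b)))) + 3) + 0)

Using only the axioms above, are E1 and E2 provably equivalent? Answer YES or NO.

YES

1. [add_zero →] ((- b) + 0)  →  (- b);  E1 = (((- (- b)) + 0) + 3)
2. [neg_neg →] (- (- b))  →  b;  E1 = ((b + 0) + 3)
3. [add_zero →] (b + 0)  →  b;  E1 = (b + 3)
4. [neg_neg ←] b  →  (- (- b));  E1 = ((- (- b)) + 3)
5. [neg_neg ←] (- (- b))  →  (- (- (- (- b))));  E1 = ((- (- (- (- b)))) + 3)
6. [add_zero ←] ((- (- (- (- b)))) + 3)  →  (((- (- (- (- b)))) + 3) + 0);  this is E2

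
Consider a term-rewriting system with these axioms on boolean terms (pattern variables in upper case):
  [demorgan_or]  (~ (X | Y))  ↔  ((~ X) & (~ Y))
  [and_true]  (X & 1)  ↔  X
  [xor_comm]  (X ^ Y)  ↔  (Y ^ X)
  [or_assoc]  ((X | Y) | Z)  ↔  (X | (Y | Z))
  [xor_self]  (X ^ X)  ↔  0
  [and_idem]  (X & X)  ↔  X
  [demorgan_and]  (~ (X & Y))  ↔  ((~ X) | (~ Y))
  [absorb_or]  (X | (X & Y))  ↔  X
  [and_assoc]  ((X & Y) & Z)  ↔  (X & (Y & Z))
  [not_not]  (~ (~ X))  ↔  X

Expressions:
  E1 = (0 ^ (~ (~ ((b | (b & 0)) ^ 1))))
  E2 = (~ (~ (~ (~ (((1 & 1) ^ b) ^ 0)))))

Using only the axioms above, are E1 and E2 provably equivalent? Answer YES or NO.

YES

1. [absorb_or →] (b | (b & 0))  →  b;  E1 = (0 ^ (~ (~ (b ^ 1))))
2. [xor_comm →] (b ^ 1)  →  (1 ^ b);  E1 = (0 ^ (~ (~ (1 ^ b))))
3. [xor_comm →] (0 ^ (~ (~ (1 ^ b))))  →  ((~ (~ (1 ^ b))) ^ 0)
4. [not_not →] (~ (~ (1 ^ b)))  →  (1 ^ b);  E1 = ((1 ^ b) ^ 0)
5. [and_idem ←] 1  →  (1 & 1);  E1 = (((1 & 1) ^ b) ^ 0)
6. [not_not ←] (((1 & 1) ^ b) ^ 0)  →  (~ (~ (((1 & 1) ^ b) ^ 0)))
7. [not_not ←] (((1 & 1) ^ b) ^ 0)  →  (~ (~ (((1 & 1) ^ b) ^ 0)));  this is E2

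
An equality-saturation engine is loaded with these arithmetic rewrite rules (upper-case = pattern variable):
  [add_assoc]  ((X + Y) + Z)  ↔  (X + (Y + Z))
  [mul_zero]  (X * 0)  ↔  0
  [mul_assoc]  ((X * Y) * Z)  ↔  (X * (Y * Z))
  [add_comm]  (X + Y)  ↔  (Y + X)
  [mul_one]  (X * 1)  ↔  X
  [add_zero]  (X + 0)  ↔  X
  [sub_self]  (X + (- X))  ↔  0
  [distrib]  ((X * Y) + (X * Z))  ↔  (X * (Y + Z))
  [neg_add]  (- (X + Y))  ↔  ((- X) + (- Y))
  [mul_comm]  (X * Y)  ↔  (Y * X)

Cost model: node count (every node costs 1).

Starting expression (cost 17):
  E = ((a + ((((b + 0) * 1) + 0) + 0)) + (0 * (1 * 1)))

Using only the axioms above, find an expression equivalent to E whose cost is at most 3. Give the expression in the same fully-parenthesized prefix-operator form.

(b + a)   [cost 3]

1. [add_zero →] ((((b + 0) * 1) + 0) + 0)  →  (((b + 0) * 1) + 0);  E = ((a + (((b + 0) * 1) + 0)) + (0 * (1 * 1)))
2. [mul_one →] (1 * 1)  →  1;  E = ((a + (((b + 0) * 1) + 0)) + (0 * 1))
3. [add_comm →] (a + (((b + 0) * 1) + 0))  →  ((((b + 0) * 1) + 0) + a);  E = (((((b + 0) * 1) + 0) + a) + (0 * 1))
4. [add_zero →] (((b + 0) * 1) + 0)  →  ((b + 0) * 1);  E = ((((b + 0) * 1) + a) + (0 * 1))
5. [add_zero →] (b + 0)  →  b;  E = (((b * 1) + a) + (0 * 1))
6. [mul_one →] (b * 1)  →  b;  E = ((b + a) + (0 * 1))
7. [mul_one →] (0 * 1)  →  0;  E = ((b + a) + 0)
8. [add_zero →] ((b + a) + 0)  →  (b + a);  cost 3 ≤ 3, done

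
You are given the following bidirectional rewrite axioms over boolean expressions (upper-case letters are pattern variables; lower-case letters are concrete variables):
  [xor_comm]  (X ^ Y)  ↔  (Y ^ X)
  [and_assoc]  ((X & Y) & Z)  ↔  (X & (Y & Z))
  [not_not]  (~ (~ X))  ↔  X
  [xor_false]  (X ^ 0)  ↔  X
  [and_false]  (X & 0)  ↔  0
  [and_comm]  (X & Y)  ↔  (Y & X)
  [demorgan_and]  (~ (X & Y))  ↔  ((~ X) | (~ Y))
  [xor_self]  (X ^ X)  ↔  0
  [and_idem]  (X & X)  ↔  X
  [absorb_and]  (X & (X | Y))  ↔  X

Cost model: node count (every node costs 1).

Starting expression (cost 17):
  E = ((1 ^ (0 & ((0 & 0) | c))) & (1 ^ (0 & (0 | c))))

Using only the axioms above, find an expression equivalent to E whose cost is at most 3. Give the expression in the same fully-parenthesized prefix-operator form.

step 1: and_idem (→) rewrites (0 & 0) into 0, now ((1 ^ (0 & (0 | c))) & (1 ^ (0 & (0 | c))))
step 2: and_idem (→) rewrites ((1 ^ (0 & (0 | c))) & (1 ^ (0 & (0 | c)))) into (1 ^ (0 & (0 | c)))
step 3: absorb_and (→) rewrites (0 & (0 | c)) into 0, reaching cost 3 (bound 3)

(1 ^ 0)   [cost 3]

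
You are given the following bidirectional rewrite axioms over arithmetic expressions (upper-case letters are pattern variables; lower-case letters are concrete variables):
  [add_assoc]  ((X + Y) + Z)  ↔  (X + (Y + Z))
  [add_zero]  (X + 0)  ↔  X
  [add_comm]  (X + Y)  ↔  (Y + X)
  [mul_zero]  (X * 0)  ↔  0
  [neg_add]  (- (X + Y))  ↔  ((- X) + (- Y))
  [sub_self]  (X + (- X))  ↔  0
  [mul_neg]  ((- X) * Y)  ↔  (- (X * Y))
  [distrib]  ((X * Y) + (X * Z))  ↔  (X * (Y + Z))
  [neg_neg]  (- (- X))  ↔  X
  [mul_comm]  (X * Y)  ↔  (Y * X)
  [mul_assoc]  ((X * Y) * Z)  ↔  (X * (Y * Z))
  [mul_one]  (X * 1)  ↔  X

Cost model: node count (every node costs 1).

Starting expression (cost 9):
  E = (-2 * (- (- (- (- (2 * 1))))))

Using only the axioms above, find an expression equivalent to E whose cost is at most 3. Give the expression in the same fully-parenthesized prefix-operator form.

(-2 * 2)   [cost 3]

1. [neg_neg →] (- (- (2 * 1)))  →  (2 * 1);  E = (-2 * (- (- (2 * 1))))
2. [mul_one →] (2 * 1)  →  2;  E = (-2 * (- (- 2)))
3. [neg_neg →] (- (- 2))  →  2;  cost 3 ≤ 3, done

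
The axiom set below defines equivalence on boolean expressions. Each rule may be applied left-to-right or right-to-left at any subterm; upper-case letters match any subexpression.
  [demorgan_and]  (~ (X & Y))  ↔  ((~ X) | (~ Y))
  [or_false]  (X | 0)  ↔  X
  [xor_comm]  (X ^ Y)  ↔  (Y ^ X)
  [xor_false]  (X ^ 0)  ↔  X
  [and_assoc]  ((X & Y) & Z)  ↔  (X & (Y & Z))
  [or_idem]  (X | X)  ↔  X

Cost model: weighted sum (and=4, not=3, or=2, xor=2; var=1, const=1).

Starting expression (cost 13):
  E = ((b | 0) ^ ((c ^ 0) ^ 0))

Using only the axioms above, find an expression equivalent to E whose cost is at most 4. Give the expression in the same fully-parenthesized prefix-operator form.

(b ^ c)   [cost 4]

step 1: xor_false (→) rewrites (c ^ 0) into c, now ((b | 0) ^ (c ^ 0))
step 2: xor_false (→) rewrites (c ^ 0) into c, now ((b | 0) ^ c)
step 3: or_false (→) rewrites (b | 0) into b, reaching cost 4 (bound 4)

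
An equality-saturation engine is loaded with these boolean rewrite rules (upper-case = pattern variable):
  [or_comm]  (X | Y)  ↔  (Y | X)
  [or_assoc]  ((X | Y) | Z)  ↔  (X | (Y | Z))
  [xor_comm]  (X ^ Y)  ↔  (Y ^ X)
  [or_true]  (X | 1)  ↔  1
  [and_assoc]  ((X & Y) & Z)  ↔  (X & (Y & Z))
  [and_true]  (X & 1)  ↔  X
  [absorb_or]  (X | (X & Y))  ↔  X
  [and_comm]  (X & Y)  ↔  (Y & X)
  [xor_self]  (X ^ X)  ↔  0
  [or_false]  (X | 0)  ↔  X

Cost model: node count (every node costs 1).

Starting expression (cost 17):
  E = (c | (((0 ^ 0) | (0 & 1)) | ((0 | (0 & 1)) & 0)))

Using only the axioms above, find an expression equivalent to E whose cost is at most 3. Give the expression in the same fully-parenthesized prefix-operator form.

(c | 0)   [cost 3]

step 1: xor_self (→) rewrites (0 ^ 0) into 0, now (c | ((0 | (0 & 1)) | ((0 | (0 & 1)) & 0)))
step 2: absorb_or (→) rewrites ((0 | (0 & 1)) | ((0 | (0 & 1)) & 0)) into (0 | (0 & 1)), now (c | (0 | (0 & 1)))
step 3: absorb_or (→) rewrites (0 | (0 & 1)) into 0, reaching cost 3 (bound 3)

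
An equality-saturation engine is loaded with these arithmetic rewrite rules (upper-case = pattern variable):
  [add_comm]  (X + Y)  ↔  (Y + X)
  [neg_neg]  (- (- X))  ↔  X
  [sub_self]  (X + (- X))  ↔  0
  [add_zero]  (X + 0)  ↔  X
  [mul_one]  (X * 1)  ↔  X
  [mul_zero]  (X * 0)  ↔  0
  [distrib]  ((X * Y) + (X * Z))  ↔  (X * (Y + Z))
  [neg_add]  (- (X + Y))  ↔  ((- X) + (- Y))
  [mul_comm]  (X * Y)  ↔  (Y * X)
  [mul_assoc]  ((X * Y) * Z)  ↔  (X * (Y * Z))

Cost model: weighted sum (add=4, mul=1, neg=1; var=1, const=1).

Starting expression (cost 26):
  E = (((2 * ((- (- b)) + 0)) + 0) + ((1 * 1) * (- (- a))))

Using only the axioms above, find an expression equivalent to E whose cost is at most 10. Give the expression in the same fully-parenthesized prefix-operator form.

((2 * b) + (1 * a))   [cost 10]

1. [neg_neg →] (- (- b))  →  b;  E = (((2 * (b + 0)) + 0) + ((1 * 1) * (- (- a))))
2. [mul_one →] (1 * 1)  →  1;  E = (((2 * (b + 0)) + 0) + (1 * (- (- a))))
3. [add_zero →] (b + 0)  →  b;  E = (((2 * b) + 0) + (1 * (- (- a))))
4. [neg_neg →] (- (- a))  →  a;  E = (((2 * b) + 0) + (1 * a))
5. [add_zero →] ((2 * b) + 0)  →  (2 * b);  cost 10 ≤ 10, done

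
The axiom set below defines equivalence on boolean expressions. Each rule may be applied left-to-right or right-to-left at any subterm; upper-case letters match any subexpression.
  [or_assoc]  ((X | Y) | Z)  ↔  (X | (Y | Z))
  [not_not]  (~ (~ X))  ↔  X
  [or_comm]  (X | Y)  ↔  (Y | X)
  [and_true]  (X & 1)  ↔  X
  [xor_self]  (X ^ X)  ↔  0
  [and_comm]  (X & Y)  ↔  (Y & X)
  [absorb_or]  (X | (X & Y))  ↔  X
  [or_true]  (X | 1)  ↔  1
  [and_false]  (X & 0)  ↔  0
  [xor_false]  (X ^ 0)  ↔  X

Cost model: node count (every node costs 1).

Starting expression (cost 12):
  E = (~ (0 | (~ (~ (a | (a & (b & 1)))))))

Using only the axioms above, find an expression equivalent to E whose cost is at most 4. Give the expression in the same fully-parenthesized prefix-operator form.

(1) (b & 1)  =[and_true →]=  b    ⊢ (~ (0 | (~ (~ (a | (a & b))))))
(2) (a | (a & b))  =[absorb_or →]=  a    ⊢ (~ (0 | (~ (~ a))))
(3) (~ (~ a))  =[not_not →]=  a    ⊢ cost 4, within 4

(~ (0 | a))   [cost 4]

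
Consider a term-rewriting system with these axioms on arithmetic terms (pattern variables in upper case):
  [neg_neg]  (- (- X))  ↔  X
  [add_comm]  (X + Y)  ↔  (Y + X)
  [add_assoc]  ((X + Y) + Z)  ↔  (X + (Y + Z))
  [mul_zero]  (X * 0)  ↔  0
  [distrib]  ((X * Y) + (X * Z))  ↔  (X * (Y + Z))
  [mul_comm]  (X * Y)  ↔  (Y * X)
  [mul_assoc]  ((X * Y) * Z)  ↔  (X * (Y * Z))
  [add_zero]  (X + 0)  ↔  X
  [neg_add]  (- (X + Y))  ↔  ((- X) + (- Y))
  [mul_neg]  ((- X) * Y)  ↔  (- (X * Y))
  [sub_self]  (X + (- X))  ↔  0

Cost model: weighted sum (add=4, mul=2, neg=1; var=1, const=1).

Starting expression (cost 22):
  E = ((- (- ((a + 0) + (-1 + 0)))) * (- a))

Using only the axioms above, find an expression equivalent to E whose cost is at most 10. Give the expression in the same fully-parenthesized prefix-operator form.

((a + -1) * (- a))   [cost 10]

1. [add_zero →] (a + 0)  →  a;  E = ((- (- (a + (-1 + 0)))) * (- a))
2. [add_zero →] (-1 + 0)  →  -1;  E = ((- (- (a + -1))) * (- a))
3. [neg_neg →] (- (- (a + -1)))  →  (a + -1);  cost 10 ≤ 10, done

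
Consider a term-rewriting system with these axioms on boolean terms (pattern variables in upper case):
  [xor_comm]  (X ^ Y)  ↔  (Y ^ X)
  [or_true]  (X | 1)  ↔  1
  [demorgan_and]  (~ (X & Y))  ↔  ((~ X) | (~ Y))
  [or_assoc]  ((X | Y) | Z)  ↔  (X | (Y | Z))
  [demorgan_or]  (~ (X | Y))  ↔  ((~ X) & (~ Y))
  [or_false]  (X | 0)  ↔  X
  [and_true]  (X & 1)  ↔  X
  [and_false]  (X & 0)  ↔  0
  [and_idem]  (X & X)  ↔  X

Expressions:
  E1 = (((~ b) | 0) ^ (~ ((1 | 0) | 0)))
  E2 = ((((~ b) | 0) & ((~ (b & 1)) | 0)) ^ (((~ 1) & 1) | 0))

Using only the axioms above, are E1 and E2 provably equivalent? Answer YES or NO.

1. [or_false →] (1 | 0)  →  1;  E1 = (((~ b) | 0) ^ (~ (1 | 0)))
2. [or_false →] (1 | 0)  →  1;  E1 = (((~ b) | 0) ^ (~ 1))
3. [or_false ←] (~ 1)  →  ((~ 1) | 0);  E1 = (((~ b) | 0) ^ ((~ 1) | 0))
4. [and_true ←] (~ 1)  →  ((~ 1) & 1);  E1 = (((~ b) | 0) ^ (((~ 1) & 1) | 0))
5. [and_idem ←] ((~ b) | 0)  →  (((~ b) | 0) & ((~ b) | 0));  E1 = ((((~ b) | 0) & ((~ b) | 0)) ^ (((~ 1) & 1) | 0))
6. [and_true ←] b  →  (b & 1);  this is E2

YES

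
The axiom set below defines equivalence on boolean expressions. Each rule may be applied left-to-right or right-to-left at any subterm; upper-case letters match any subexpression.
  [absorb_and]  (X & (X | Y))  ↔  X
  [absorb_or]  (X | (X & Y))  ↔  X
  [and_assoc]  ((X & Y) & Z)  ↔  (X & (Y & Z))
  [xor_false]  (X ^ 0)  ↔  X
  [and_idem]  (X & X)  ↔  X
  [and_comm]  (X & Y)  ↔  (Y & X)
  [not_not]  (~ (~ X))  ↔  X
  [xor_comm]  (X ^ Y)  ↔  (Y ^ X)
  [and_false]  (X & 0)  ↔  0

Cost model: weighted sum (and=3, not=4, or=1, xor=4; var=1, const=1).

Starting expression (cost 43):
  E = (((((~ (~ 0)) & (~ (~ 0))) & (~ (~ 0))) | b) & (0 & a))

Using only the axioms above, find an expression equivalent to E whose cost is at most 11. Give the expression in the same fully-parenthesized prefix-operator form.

((0 | b) & (0 & a))   [cost 11]

1. [and_idem →] ((~ (~ 0)) & (~ (~ 0)))  →  (~ (~ 0));  E = ((((~ (~ 0)) & (~ (~ 0))) | b) & (0 & a))
2. [and_idem →] ((~ (~ 0)) & (~ (~ 0)))  →  (~ (~ 0));  E = (((~ (~ 0)) | b) & (0 & a))
3. [not_not →] (~ (~ 0))  →  0;  cost 11 ≤ 11, done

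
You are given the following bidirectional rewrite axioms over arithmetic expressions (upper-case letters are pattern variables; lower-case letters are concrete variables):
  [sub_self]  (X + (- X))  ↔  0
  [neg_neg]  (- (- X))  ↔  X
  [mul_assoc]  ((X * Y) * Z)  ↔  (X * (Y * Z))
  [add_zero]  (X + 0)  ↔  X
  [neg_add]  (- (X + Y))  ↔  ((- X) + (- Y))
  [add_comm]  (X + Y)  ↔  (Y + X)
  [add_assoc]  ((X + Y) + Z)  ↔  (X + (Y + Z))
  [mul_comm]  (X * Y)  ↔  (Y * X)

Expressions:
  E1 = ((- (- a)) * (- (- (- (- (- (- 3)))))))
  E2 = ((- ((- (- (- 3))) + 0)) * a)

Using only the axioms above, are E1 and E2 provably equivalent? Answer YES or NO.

YES

(1) (- (- (- (- (- 3)))))  =[neg_neg →]=  (- (- (- 3)))    ⊢ ((- (- a)) * (- (- (- (- 3)))))
(2) (- (- (- 3)))  =[neg_neg →]=  (- 3)    ⊢ ((- (- a)) * (- (- 3)))
(3) ((- (- a)) * (- (- 3)))  =[mul_comm →]=  ((- (- 3)) * (- (- a)))
(4) (- (- a))  =[neg_neg →]=  a    ⊢ ((- (- 3)) * a)
(5) (- (- 3))  =[neg_neg ←]=  (- (- (- (- 3))))    ⊢ ((- (- (- (- 3)))) * a)
(6) (- (- (- 3)))  =[add_zero ←]=  ((- (- (- 3))) + 0)    ⊢ E2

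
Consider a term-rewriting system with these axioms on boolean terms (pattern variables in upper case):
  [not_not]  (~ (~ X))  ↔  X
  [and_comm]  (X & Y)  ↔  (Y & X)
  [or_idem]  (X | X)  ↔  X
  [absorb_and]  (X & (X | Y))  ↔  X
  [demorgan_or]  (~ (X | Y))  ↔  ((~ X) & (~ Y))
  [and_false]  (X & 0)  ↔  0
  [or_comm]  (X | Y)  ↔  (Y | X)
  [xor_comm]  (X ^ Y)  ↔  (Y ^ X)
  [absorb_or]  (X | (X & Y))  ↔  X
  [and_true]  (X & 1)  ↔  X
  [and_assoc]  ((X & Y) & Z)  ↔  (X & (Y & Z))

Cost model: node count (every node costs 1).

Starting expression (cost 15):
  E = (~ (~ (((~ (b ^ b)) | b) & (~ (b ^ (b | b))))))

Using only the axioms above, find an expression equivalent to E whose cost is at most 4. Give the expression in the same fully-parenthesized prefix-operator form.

1. [not_not →] (~ (~ (((~ (b ^ b)) | b) & (~ (b ^ (b | b))))))  →  (((~ (b ^ b)) | b) & (~ (b ^ (b | b))))
2. [or_idem →] (b | b)  →  b;  E = (((~ (b ^ b)) | b) & (~ (b ^ b)))
3. [and_comm →] (((~ (b ^ b)) | b) & (~ (b ^ b)))  →  ((~ (b ^ b)) & ((~ (b ^ b)) | b))
4. [absorb_and →] ((~ (b ^ b)) & ((~ (b ^ b)) | b))  →  (~ (b ^ b));  cost 4 ≤ 4, done

(~ (b ^ b))   [cost 4]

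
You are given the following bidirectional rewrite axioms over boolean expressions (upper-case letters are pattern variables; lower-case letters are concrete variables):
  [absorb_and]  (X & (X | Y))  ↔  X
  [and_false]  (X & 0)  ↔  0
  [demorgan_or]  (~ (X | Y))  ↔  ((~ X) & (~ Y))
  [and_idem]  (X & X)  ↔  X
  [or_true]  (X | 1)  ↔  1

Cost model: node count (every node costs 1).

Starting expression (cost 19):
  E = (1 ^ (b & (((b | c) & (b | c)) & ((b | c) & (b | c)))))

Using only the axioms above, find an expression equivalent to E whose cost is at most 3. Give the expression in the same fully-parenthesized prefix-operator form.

(1 ^ b)   [cost 3]

step 1: and_idem (→) rewrites (((b | c) & (b | c)) & ((b | c) & (b | c))) into ((b | c) & (b | c)), now (1 ^ (b & ((b | c) & (b | c))))
step 2: and_idem (→) rewrites ((b | c) & (b | c)) into (b | c), now (1 ^ (b & (b | c)))
step 3: absorb_and (→) rewrites (b & (b | c)) into b, reaching cost 3 (bound 3)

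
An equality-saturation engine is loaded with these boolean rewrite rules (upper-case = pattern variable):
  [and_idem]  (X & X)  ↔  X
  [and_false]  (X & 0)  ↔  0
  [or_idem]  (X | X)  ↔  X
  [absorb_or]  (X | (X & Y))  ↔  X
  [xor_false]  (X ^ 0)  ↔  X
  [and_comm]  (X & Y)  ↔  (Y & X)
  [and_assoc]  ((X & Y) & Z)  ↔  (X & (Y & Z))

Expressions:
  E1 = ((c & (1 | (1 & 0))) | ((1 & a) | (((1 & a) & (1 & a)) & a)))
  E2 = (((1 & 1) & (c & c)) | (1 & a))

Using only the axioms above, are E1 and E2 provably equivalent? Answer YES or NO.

1. [absorb_or →] (1 | (1 & 0))  →  1;  E1 = ((c & 1) | ((1 & a) | (((1 & a) & (1 & a)) & a)))
2. [and_idem →] ((1 & a) & (1 & a))  →  (1 & a);  E1 = ((c & 1) | ((1 & a) | ((1 & a) & a)))
3. [absorb_or →] ((1 & a) | ((1 & a) & a))  →  (1 & a);  E1 = ((c & 1) | (1 & a))
4. [and_idem ←] 1  →  (1 & 1);  E1 = ((c & (1 & 1)) | (1 & a))
5. [and_comm →] (c & (1 & 1))  →  ((1 & 1) & c);  E1 = (((1 & 1) & c) | (1 & a))
6. [and_idem ←] c  →  (c & c);  this is E2

YES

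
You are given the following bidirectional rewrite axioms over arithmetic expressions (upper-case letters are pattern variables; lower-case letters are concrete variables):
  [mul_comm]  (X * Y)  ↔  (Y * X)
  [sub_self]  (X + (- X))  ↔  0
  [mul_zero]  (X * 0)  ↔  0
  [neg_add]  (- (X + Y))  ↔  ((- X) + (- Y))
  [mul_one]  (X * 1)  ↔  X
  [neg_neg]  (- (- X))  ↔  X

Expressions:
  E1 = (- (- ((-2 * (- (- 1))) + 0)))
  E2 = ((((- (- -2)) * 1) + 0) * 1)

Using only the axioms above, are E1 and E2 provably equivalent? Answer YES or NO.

(1) (- (- 1))  =[neg_neg →]=  1    ⊢ (- (- ((-2 * 1) + 0)))
(2) (-2 * 1)  =[mul_one →]=  -2    ⊢ (- (- (-2 + 0)))
(3) (- (- (-2 + 0)))  =[neg_neg →]=  (-2 + 0)
(4) -2  =[mul_one ←]=  (-2 * 1)    ⊢ ((-2 * 1) + 0)
(5) ((-2 * 1) + 0)  =[mul_one ←]=  (((-2 * 1) + 0) * 1)
(6) -2  =[neg_neg ←]=  (- (- -2))    ⊢ E2

YES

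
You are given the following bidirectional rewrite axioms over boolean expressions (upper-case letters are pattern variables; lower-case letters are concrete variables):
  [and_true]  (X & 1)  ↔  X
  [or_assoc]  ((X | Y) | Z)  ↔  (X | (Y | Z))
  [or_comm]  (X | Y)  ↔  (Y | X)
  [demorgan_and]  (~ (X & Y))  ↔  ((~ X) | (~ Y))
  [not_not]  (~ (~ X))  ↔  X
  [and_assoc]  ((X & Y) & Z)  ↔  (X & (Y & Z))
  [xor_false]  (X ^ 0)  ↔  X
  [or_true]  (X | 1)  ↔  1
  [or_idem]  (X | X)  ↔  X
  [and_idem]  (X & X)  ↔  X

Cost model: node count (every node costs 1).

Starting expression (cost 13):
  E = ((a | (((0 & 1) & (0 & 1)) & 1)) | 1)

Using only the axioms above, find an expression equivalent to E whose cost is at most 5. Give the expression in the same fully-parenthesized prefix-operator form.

((a | 0) | 1)   [cost 5]

1. [and_idem →] ((0 & 1) & (0 & 1))  →  (0 & 1);  E = ((a | ((0 & 1) & 1)) | 1)
2. [and_true →] (0 & 1)  →  0;  E = ((a | (0 & 1)) | 1)
3. [and_true →] (0 & 1)  →  0;  cost 5 ≤ 5, done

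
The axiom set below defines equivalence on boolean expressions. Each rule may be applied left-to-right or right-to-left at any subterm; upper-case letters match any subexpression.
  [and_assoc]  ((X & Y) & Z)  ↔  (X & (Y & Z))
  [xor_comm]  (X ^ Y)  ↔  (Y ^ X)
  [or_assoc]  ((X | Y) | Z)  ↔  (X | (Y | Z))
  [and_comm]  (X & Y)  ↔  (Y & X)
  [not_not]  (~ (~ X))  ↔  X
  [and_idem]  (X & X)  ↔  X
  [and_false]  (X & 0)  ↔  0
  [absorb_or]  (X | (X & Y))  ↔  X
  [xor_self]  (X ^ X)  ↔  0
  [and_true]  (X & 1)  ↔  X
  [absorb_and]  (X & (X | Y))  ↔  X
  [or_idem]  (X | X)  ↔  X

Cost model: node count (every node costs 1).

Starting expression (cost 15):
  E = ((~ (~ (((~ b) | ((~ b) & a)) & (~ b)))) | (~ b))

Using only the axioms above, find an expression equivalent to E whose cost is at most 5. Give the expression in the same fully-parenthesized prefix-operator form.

((~ b) | (~ b))   [cost 5]

(1) (~ (~ (((~ b) | ((~ b) & a)) & (~ b))))  =[not_not →]=  (((~ b) | ((~ b) & a)) & (~ b))    ⊢ ((((~ b) | ((~ b) & a)) & (~ b)) | (~ b))
(2) ((~ b) | ((~ b) & a))  =[absorb_or →]=  (~ b)    ⊢ (((~ b) & (~ b)) | (~ b))
(3) ((~ b) & (~ b))  =[and_idem →]=  (~ b)    ⊢ cost 5, within 5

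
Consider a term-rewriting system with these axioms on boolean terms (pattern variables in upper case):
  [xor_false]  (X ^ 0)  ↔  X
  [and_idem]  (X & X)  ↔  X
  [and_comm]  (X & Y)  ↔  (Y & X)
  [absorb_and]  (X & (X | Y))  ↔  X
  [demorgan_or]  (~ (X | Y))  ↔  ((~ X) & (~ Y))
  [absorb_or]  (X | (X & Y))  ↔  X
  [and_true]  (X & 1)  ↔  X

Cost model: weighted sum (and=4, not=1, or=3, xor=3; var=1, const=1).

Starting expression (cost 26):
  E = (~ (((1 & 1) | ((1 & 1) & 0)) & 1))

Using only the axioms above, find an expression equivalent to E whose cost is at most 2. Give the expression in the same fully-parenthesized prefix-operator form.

(~ 1)   [cost 2]

(1) ((1 & 1) | ((1 & 1) & 0))  =[absorb_or →]=  (1 & 1)    ⊢ (~ ((1 & 1) & 1))
(2) (1 & 1)  =[and_true →]=  1    ⊢ (~ (1 & 1))
(3) (1 & 1)  =[and_true →]=  1    ⊢ cost 2, within 2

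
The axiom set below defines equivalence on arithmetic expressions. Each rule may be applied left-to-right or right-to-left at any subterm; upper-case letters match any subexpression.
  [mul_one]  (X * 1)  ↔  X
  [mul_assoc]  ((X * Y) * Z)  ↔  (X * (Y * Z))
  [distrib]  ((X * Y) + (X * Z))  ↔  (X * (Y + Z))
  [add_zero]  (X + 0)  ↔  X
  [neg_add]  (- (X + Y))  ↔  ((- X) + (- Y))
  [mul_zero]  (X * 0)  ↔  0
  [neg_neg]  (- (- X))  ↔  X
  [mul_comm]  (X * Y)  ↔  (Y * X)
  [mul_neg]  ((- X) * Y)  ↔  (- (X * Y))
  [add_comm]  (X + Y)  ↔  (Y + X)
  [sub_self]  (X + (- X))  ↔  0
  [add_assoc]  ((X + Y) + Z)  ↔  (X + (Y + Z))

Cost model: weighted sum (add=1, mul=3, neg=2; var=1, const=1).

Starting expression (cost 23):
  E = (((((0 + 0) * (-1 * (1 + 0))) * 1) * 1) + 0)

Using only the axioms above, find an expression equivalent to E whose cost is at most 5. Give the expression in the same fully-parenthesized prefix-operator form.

1. [add_zero →] (1 + 0)  →  1;  E = (((((0 + 0) * (-1 * 1)) * 1) * 1) + 0)
2. [mul_one →] (-1 * 1)  →  -1;  E = (((((0 + 0) * -1) * 1) * 1) + 0)
3. [mul_one →] ((((0 + 0) * -1) * 1) * 1)  →  (((0 + 0) * -1) * 1);  E = ((((0 + 0) * -1) * 1) + 0)
4. [add_zero →] ((((0 + 0) * -1) * 1) + 0)  →  (((0 + 0) * -1) * 1)
5. [mul_one →] (((0 + 0) * -1) * 1)  →  ((0 + 0) * -1)
6. [add_zero →] (0 + 0)  →  0;  cost 5 ≤ 5, done

(0 * -1)   [cost 5]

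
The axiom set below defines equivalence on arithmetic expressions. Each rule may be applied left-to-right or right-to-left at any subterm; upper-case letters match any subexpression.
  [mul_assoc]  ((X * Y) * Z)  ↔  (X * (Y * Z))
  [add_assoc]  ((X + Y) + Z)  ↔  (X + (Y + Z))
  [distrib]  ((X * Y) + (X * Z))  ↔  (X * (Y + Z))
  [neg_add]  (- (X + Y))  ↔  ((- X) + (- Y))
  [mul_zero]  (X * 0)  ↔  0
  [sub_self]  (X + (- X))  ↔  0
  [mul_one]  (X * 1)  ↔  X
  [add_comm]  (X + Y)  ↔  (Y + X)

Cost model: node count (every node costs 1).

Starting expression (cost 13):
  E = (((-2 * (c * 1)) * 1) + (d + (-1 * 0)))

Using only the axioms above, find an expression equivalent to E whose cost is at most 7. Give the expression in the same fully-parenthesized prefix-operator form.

(1) (c * 1)  =[mul_one →]=  c    ⊢ (((-2 * c) * 1) + (d + (-1 * 0)))
(2) ((-2 * c) * 1)  =[mul_one →]=  (-2 * c)    ⊢ ((-2 * c) + (d + (-1 * 0)))
(3) (-1 * 0)  =[mul_zero →]=  0    ⊢ cost 7, within 7

((-2 * c) + (d + 0))   [cost 7]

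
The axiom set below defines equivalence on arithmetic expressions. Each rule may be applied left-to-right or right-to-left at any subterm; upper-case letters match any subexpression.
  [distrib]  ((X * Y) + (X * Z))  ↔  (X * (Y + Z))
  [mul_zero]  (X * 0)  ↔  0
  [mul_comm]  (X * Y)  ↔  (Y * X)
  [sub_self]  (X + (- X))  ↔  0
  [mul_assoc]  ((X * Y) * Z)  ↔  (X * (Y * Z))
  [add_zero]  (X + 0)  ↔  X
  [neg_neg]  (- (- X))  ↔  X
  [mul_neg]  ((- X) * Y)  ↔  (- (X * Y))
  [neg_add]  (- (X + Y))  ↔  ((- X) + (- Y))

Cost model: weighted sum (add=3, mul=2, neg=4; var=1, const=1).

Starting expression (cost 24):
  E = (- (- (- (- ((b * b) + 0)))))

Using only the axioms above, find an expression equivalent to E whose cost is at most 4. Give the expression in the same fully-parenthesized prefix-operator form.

1. [neg_neg →] (- (- (- (- ((b * b) + 0)))))  →  (- (- ((b * b) + 0)))
2. [neg_neg →] (- (- ((b * b) + 0)))  →  ((b * b) + 0)
3. [add_zero →] ((b * b) + 0)  →  (b * b);  cost 4 ≤ 4, done

(b * b)   [cost 4]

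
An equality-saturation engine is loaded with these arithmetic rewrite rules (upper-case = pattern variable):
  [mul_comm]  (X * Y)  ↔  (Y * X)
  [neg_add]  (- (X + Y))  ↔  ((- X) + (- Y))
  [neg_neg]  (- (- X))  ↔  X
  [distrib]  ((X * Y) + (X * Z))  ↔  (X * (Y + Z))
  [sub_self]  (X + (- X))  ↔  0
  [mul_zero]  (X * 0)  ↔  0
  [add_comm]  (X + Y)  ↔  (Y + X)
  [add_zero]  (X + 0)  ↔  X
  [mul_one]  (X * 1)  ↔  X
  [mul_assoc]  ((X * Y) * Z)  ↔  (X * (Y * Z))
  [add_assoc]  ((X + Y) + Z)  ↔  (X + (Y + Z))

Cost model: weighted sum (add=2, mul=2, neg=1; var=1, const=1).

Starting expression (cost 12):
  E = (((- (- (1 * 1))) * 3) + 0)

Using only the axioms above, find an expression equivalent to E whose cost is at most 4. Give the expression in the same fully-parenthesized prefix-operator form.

(1) (((- (- (1 * 1))) * 3) + 0)  =[add_zero →]=  ((- (- (1 * 1))) * 3)
(2) (1 * 1)  =[mul_one →]=  1    ⊢ ((- (- 1)) * 3)
(3) (- (- 1))  =[neg_neg →]=  1    ⊢ cost 4, within 4

(1 * 3)   [cost 4]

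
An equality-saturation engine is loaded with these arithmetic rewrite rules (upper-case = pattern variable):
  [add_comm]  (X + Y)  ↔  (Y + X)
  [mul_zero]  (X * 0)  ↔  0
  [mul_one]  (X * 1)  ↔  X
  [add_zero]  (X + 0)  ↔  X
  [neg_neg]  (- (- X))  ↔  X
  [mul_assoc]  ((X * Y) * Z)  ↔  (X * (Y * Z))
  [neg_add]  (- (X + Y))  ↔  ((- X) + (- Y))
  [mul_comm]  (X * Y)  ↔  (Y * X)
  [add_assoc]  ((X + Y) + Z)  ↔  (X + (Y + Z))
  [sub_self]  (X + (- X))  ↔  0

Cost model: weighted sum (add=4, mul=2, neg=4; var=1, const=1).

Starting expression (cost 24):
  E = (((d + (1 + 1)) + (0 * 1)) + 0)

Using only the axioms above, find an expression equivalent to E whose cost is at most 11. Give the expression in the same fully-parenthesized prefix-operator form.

1. [mul_one →] (0 * 1)  →  0;  E = (((d + (1 + 1)) + 0) + 0)
2. [add_zero →] ((d + (1 + 1)) + 0)  →  (d + (1 + 1));  E = ((d + (1 + 1)) + 0)
3. [add_zero →] ((d + (1 + 1)) + 0)  →  (d + (1 + 1));  cost 11 ≤ 11, done

(d + (1 + 1))   [cost 11]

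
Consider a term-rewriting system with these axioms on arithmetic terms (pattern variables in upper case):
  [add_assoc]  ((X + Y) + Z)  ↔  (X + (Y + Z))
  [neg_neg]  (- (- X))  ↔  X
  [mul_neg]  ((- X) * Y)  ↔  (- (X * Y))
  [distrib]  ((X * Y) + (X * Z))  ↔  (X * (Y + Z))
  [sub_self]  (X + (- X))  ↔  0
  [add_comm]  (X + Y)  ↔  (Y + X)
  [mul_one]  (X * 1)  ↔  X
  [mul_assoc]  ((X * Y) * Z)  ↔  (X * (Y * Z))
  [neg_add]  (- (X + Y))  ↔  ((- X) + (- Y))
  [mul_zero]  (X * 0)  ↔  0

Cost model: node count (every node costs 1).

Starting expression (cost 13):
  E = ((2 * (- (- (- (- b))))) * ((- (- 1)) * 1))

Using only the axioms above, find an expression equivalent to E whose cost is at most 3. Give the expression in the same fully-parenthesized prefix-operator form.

(2 * b)   [cost 3]

(1) (- (- (- (- b))))  =[neg_neg →]=  (- (- b))    ⊢ ((2 * (- (- b))) * ((- (- 1)) * 1))
(2) ((- (- 1)) * 1)  =[mul_one →]=  (- (- 1))    ⊢ ((2 * (- (- b))) * (- (- 1)))
(3) (- (- 1))  =[neg_neg →]=  1    ⊢ ((2 * (- (- b))) * 1)
(4) (- (- b))  =[neg_neg →]=  b    ⊢ ((2 * b) * 1)
(5) ((2 * b) * 1)  =[mul_one →]=  (2 * b)    ⊢ cost 3, within 3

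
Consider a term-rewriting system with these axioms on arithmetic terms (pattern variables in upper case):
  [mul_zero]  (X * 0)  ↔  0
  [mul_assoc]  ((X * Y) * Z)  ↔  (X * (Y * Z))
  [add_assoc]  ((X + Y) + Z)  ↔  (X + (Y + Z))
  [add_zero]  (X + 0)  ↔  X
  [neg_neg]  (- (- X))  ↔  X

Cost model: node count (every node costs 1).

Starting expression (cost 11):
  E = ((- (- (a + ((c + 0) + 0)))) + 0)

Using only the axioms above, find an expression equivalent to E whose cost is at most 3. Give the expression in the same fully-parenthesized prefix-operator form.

(1) (c + 0)  =[add_zero →]=  c    ⊢ ((- (- (a + (c + 0)))) + 0)
(2) (- (- (a + (c + 0))))  =[neg_neg →]=  (a + (c + 0))    ⊢ ((a + (c + 0)) + 0)
(3) ((a + (c + 0)) + 0)  =[add_zero →]=  (a + (c + 0))
(4) (c + 0)  =[add_zero →]=  c    ⊢ cost 3, within 3

(a + c)   [cost 3]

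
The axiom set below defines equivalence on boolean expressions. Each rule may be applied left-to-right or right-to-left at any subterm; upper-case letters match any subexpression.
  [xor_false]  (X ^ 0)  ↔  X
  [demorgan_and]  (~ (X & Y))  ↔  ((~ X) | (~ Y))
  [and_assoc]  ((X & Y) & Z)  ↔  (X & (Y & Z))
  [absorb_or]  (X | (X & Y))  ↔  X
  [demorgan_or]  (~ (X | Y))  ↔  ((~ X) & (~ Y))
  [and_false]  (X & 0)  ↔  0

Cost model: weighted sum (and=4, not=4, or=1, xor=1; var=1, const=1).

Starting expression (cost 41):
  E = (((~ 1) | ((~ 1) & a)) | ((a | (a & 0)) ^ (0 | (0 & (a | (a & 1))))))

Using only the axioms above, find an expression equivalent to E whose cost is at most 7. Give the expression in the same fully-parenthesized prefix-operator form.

step 1: absorb_or (→) rewrites (a | (a & 1)) into a, now (((~ 1) | ((~ 1) & a)) | ((a | (a & 0)) ^ (0 | (0 & a))))
step 2: absorb_or (→) rewrites ((~ 1) | ((~ 1) & a)) into (~ 1), now ((~ 1) | ((a | (a & 0)) ^ (0 | (0 & a))))
step 3: absorb_or (→) rewrites (0 | (0 & a)) into 0, now ((~ 1) | ((a | (a & 0)) ^ 0))
step 4: absorb_or (→) rewrites (a | (a & 0)) into a, now ((~ 1) | (a ^ 0))
step 5: xor_false (→) rewrites (a ^ 0) into a, reaching cost 7 (bound 7)

((~ 1) | a)   [cost 7]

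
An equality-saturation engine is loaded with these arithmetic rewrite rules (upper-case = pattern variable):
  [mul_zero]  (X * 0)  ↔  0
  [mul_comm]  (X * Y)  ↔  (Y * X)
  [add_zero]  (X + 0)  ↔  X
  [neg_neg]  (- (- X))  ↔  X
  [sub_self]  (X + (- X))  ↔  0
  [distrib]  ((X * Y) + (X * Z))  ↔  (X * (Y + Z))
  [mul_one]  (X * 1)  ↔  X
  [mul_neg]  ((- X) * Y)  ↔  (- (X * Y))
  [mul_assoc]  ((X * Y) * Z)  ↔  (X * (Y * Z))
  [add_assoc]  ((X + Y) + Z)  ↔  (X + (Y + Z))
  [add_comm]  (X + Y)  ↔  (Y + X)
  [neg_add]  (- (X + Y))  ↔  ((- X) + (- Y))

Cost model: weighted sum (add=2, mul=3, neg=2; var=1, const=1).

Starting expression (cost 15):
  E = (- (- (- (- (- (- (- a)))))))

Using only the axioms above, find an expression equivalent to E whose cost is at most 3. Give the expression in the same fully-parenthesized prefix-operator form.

(- a)   [cost 3]

step 1: neg_neg (→) rewrites (- (- (- (- a)))) into (- (- a)), now (- (- (- (- (- a)))))
step 2: neg_neg (→) rewrites (- (- (- (- a)))) into (- (- a)), now (- (- (- a)))
step 3: neg_neg (→) rewrites (- (- (- a))) into (- a), reaching cost 3 (bound 3)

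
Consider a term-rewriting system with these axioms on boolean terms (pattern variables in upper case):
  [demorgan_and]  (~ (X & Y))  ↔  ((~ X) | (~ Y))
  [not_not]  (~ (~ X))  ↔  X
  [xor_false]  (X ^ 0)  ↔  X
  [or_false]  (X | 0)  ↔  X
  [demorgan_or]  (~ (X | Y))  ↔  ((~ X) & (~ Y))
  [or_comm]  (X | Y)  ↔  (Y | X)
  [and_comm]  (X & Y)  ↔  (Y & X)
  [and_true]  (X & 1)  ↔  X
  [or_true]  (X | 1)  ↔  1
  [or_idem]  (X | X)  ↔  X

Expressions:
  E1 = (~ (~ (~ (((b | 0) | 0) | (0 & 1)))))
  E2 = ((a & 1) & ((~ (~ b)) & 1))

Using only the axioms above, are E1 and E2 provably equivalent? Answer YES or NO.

All listed rules preserve value, hence provable equivalence implies equal values everywhere; look for a separating assignment.
a=0, b=0 gives E1 ↦ 1, E2 ↦ 0; values differ ⇒ not provably equivalent.

NO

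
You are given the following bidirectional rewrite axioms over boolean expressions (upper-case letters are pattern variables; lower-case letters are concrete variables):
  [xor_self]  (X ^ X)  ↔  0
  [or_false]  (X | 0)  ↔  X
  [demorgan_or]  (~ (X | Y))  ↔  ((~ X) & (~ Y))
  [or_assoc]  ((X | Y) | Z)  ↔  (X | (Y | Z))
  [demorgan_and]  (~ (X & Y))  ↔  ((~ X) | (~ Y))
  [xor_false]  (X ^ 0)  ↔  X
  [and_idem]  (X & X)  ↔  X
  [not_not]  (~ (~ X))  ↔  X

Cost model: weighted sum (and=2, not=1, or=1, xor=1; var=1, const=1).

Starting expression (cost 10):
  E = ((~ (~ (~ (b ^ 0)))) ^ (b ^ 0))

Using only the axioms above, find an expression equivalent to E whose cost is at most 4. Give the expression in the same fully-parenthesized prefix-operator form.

step 1: xor_false (→) rewrites (b ^ 0) into b, now ((~ (~ (~ b))) ^ (b ^ 0))
step 2: xor_false (→) rewrites (b ^ 0) into b, now ((~ (~ (~ b))) ^ b)
step 3: not_not (→) rewrites (~ (~ b)) into b, reaching cost 4 (bound 4)

((~ b) ^ b)   [cost 4]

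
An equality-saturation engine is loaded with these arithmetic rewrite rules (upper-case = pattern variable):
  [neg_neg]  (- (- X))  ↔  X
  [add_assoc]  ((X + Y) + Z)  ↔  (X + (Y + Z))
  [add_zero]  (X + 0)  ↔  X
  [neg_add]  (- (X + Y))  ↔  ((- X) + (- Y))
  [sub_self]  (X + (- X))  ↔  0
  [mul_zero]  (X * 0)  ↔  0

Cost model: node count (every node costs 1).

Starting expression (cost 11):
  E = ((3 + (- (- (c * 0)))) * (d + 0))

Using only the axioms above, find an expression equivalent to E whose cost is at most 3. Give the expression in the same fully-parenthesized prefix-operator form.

(3 * d)   [cost 3]

step 1: neg_neg (→) rewrites (- (- (c * 0))) into (c * 0), now ((3 + (c * 0)) * (d + 0))
step 2: mul_zero (→) rewrites (c * 0) into 0, now ((3 + 0) * (d + 0))
step 3: add_zero (→) rewrites (3 + 0) into 3, now (3 * (d + 0))
step 4: add_zero (→) rewrites (d + 0) into d, reaching cost 3 (bound 3)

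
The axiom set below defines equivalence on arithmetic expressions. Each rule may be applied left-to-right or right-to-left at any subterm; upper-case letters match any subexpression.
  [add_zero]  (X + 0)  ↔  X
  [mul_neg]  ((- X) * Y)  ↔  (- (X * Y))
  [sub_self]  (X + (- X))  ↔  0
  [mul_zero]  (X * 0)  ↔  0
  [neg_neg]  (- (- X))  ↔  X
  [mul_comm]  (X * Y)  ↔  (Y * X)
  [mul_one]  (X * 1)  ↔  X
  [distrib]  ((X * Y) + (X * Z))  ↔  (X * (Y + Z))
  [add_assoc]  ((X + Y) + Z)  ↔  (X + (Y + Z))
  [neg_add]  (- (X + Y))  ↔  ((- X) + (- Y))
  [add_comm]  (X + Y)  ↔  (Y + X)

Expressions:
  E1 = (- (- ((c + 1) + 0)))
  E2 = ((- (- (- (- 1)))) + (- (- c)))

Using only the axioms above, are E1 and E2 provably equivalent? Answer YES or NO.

YES

step 1: add_comm (→) rewrites (c + 1) into (1 + c), now (- (- ((1 + c) + 0)))
step 2: neg_neg (→) rewrites (- (- ((1 + c) + 0))) into ((1 + c) + 0)
step 3: add_zero (→) rewrites ((1 + c) + 0) into (1 + c)
step 4: neg_neg (←) rewrites c into (- (- c)), now (1 + (- (- c)))
step 5: neg_neg (←) rewrites 1 into (- (- 1)), now ((- (- 1)) + (- (- c)))
step 6: neg_neg (←) rewrites (- (- 1)) into (- (- (- (- 1)))), which is E2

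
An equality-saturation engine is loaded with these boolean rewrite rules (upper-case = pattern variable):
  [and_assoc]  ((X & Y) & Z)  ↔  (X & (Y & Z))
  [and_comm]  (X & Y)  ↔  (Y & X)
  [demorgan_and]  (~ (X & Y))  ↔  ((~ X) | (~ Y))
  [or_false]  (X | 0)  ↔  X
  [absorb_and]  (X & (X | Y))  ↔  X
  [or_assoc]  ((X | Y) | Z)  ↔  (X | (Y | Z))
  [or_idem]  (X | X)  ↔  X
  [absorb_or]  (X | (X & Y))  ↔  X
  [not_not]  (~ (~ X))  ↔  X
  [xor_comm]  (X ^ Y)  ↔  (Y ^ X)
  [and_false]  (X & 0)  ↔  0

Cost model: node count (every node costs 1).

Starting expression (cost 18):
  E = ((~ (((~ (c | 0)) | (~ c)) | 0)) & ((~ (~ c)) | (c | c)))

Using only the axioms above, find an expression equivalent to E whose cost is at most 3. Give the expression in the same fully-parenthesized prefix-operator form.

(~ (~ c))   [cost 3]

step 1: or_false (→) rewrites (((~ (c | 0)) | (~ c)) | 0) into ((~ (c | 0)) | (~ c)), now ((~ ((~ (c | 0)) | (~ c))) & ((~ (~ c)) | (c | c)))
step 2: or_false (→) rewrites (c | 0) into c, now ((~ ((~ c) | (~ c))) & ((~ (~ c)) | (c | c)))
step 3: or_idem (→) rewrites (c | c) into c, now ((~ ((~ c) | (~ c))) & ((~ (~ c)) | c))
step 4: or_idem (→) rewrites ((~ c) | (~ c)) into (~ c), now ((~ (~ c)) & ((~ (~ c)) | c))
step 5: absorb_and (→) rewrites ((~ (~ c)) & ((~ (~ c)) | c)) into (~ (~ c)), reaching cost 3 (bound 3)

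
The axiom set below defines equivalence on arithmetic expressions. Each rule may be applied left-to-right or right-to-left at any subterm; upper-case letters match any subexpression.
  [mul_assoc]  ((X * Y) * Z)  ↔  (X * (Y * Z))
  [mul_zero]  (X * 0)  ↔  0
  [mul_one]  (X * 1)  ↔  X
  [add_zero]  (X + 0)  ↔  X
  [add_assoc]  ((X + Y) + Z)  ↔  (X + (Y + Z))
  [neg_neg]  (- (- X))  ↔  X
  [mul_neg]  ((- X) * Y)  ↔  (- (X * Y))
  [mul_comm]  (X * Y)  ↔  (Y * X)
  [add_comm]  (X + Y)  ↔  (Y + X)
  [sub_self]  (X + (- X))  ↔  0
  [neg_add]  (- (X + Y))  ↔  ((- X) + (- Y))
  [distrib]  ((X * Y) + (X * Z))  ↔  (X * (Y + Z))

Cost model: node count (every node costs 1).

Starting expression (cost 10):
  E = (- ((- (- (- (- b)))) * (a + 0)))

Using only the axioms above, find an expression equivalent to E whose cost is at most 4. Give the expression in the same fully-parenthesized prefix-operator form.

(1) (- (- (- b)))  =[neg_neg →]=  (- b)    ⊢ (- ((- (- b)) * (a + 0)))
(2) (a + 0)  =[add_zero →]=  a    ⊢ (- ((- (- b)) * a))
(3) (- (- b))  =[neg_neg →]=  b    ⊢ cost 4, within 4

(- (b * a))   [cost 4]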